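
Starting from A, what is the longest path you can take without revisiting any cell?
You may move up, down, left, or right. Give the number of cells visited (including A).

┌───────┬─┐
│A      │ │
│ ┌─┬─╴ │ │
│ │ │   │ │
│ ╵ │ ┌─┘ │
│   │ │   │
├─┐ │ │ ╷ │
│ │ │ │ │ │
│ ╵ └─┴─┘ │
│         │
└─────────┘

Finding longest simple path using DFS:
Start: (0, 0)
Longest path visits 13 cells
Path: A → down → down → right → down → down → right → right → right → up → up → up → up

Solution:

┌───────┬─┐
│A      │B│
│ ┌─┬─╴ │ │
│↓│ │   │↑│
│ ╵ │ ┌─┘ │
│↳ ↓│ │  ↑│
├─┐ │ │ ╷ │
│ │↓│ │ │↑│
│ ╵ └─┴─┘ │
│  ↳ → → ↑│
└─────────┘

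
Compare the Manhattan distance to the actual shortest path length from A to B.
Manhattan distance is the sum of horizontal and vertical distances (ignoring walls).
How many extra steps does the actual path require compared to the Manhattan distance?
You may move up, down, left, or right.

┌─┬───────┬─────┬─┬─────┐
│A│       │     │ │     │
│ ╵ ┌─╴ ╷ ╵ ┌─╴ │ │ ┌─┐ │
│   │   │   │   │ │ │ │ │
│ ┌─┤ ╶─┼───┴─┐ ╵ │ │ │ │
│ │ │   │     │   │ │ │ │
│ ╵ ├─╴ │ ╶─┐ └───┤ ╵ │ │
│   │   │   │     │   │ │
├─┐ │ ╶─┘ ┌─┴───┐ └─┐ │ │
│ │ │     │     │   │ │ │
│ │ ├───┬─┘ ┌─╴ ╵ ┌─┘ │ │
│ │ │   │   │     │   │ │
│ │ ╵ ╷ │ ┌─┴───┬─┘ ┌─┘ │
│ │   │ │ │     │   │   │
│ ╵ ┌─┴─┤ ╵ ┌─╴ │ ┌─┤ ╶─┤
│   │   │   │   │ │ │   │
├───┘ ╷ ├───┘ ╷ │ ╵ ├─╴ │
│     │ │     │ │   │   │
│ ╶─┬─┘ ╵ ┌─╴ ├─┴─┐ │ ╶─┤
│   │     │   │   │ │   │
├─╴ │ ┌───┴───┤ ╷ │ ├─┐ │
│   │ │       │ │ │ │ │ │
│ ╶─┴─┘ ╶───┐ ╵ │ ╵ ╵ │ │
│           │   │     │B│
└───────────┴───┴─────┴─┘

Manhattan distance: |11 - 0| + |11 - 0| = 22
Actual path length: 100
Extra steps: 100 - 22 = 78

Solution:

┌─┬───────┬─────┬─┬─────┐
│A│↱ → ↓  │     │ │↱ → ↓│
│ ╵ ┌─╴ ╷ ╵ ┌─╴ │ │ ┌─┐ │
│↳ ↑│↓ ↲│   │   │ │↑│ │↓│
│ ┌─┤ ╶─┼───┴─┐ ╵ │ │ │ │
│ │ │↳ ↓│↱ → ↓│   │↑│ │↓│
│ ╵ ├─╴ │ ╶─┐ └───┤ ╵ │ │
│   │↓ ↲│↑  │↳ → ↓│↑ ↰│↓│
├─┐ │ ╶─┘ ┌─┴───┐ └─┐ │ │
│ │ │↳ → ↑│↓ ← ↰│↓  │↑│↓│
│ │ ├───┬─┘ ┌─╴ ╵ ┌─┘ │ │
│ │ │   │↓ ↲│  ↑ ↲│↱ ↑│↓│
│ │ ╵ ╷ │ ┌─┴───┬─┘ ┌─┘ │
│ │   │ │↓│↱ → ↓│↱ ↑│↓ ↲│
│ ╵ ┌─┴─┤ ╵ ┌─╴ │ ┌─┤ ╶─┤
│   │↓ ↰│↳ ↑│↓ ↲│↑│ │↳ ↓│
├───┘ ╷ ├───┘ ╷ │ ╵ ├─╴ │
│↓ ← ↲│↑│↓ ← ↲│ │↑ ↰│↓ ↲│
│ ╶─┬─┘ ╵ ┌─╴ ├─┴─┐ │ ╶─┤
│↳ ↓│  ↑ ↲│   │↱ ↓│↑│↳ ↓│
├─╴ │ ┌───┴───┤ ╷ │ ├─┐ │
│↓ ↲│ │↱ → → ↓│↑│↓│↑│ │↓│
│ ╶─┴─┘ ╶───┐ ╵ │ ╵ ╵ │ │
│↳ → → ↑    │↳ ↑│↳ ↑  │B│
└───────────┴───┴─────┴─┘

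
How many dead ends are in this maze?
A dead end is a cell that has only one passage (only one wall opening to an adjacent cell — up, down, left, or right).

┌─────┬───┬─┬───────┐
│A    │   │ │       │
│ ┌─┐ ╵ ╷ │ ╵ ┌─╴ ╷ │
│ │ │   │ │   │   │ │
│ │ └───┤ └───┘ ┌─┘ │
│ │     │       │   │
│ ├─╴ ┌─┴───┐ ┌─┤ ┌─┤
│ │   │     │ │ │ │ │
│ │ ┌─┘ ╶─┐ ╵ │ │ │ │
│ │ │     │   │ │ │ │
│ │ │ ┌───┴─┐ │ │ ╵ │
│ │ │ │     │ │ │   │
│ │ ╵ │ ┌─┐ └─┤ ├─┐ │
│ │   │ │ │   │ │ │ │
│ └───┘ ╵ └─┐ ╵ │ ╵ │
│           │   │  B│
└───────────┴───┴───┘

Checking each cell for number of passages:

Dead ends found at positions:
  (0, 5)
  (1, 1)
  (2, 3)
  (3, 7)
  (3, 9)
  (4, 4)
  (5, 6)
  (6, 4)
  (6, 8)
  (7, 5)
Total dead ends: 10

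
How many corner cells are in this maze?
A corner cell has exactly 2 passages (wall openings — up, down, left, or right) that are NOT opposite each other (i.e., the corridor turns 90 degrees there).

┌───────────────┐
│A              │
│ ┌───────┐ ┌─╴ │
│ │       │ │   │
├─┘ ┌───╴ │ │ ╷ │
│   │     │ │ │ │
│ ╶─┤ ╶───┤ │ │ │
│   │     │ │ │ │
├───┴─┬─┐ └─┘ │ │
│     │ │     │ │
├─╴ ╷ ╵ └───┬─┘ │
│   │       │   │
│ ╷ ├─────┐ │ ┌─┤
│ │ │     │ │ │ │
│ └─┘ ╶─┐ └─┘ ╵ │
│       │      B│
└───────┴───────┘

Counting corner cells (2 non-opposite passages):
Total corners: 25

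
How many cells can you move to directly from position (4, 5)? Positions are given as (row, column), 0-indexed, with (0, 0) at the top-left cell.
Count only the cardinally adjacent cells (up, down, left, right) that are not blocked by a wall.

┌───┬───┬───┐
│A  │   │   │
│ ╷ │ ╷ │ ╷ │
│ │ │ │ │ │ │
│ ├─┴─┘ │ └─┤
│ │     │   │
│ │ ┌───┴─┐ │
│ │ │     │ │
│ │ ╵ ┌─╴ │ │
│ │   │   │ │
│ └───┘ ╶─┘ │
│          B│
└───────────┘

Checking passable neighbors of (4, 5):
Neighbors: (3, 5), (5, 5)
Count: 2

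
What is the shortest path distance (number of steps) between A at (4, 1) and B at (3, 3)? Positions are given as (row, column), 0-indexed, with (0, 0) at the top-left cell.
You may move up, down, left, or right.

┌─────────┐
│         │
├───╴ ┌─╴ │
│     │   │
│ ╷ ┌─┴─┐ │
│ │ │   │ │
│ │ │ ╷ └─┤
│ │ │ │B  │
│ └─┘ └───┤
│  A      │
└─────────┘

Finding path from (4, 1) to (3, 3):
Path: (4,1) → (4,2) → (3,2) → (2,2) → (2,3) → (3,3)
Distance: 5 steps

Solution:

┌─────────┐
│         │
├───╴ ┌─╴ │
│     │   │
│ ╷ ┌─┴─┐ │
│ │ │↱ ↓│ │
│ │ │ ╷ └─┤
│ │ │↑│B  │
│ └─┘ └───┤
│  A ↑    │
└─────────┘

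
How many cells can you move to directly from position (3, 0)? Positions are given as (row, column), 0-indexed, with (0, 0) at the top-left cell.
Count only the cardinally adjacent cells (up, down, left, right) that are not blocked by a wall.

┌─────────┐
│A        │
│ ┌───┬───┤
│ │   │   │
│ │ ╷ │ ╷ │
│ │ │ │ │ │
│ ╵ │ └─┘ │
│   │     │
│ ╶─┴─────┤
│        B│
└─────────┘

Checking passable neighbors of (3, 0):
Neighbors: (2, 0), (4, 0), (3, 1)
Count: 3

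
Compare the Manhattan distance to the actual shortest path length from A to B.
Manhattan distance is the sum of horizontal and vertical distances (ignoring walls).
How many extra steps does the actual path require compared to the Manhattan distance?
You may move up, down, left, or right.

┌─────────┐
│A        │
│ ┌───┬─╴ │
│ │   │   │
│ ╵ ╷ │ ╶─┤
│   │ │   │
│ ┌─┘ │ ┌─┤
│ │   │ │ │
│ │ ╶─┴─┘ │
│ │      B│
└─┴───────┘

Manhattan distance: |4 - 0| + |4 - 0| = 8
Actual path length: 12
Extra steps: 12 - 8 = 4

Solution:

┌─────────┐
│A        │
│ ┌───┬─╴ │
│↓│↱ ↓│   │
│ ╵ ╷ │ ╶─┤
│↳ ↑│↓│   │
│ ┌─┘ │ ┌─┤
│ │↓ ↲│ │ │
│ │ ╶─┴─┘ │
│ │↳ → → B│
└─┴───────┘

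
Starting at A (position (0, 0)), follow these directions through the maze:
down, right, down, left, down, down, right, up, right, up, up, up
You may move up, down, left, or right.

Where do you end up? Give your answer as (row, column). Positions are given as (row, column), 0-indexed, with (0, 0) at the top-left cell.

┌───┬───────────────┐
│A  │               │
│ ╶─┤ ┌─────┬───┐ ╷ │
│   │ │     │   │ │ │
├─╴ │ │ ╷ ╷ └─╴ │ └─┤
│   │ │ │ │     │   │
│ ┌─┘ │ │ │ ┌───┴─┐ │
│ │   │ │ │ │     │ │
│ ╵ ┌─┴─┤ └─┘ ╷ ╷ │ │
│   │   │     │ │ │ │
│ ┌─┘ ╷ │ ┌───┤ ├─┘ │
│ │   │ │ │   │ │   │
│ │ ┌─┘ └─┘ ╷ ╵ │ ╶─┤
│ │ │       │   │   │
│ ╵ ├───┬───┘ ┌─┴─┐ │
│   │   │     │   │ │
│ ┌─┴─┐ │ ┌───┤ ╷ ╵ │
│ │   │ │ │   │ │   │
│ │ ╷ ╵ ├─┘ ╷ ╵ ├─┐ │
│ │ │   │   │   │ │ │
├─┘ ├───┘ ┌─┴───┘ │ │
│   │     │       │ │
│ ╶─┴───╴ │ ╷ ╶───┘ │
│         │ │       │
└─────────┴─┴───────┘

Following directions step by step:
Start: (0, 0)
  down: (0, 0) → (1, 0)
  right: (1, 0) → (1, 1)
  down: (1, 1) → (2, 1)
  left: (2, 1) → (2, 0)
  down: (2, 0) → (3, 0)
  down: (3, 0) → (4, 0)
  right: (4, 0) → (4, 1)
  up: (4, 1) → (3, 1)
  right: (3, 1) → (3, 2)
  up: (3, 2) → (2, 2)
  up: (2, 2) → (1, 2)
  up: (1, 2) → (0, 2)
Final position: (0, 2)

Path taken:

┌───┬───────────────┐
│A  │B              │
│ ╶─┤ ┌─────┬───┐ ╷ │
│↳ ↓│↑│     │   │ │ │
├─╴ │ │ ╷ ╷ └─╴ │ └─┤
│↓ ↲│↑│ │ │     │   │
│ ┌─┘ │ │ │ ┌───┴─┐ │
│↓│↱ ↑│ │ │ │     │ │
│ ╵ ┌─┴─┤ └─┘ ╷ ╷ │ │
│↳ ↑│   │     │ │ │ │
│ ┌─┘ ╷ │ ┌───┤ ├─┘ │
│ │   │ │ │   │ │   │
│ │ ┌─┘ └─┘ ╷ ╵ │ ╶─┤
│ │ │       │   │   │
│ ╵ ├───┬───┘ ┌─┴─┐ │
│   │   │     │   │ │
│ ┌─┴─┐ │ ┌───┤ ╷ ╵ │
│ │   │ │ │   │ │   │
│ │ ╷ ╵ ├─┘ ╷ ╵ ├─┐ │
│ │ │   │   │   │ │ │
├─┘ ├───┘ ┌─┴───┘ │ │
│   │     │       │ │
│ ╶─┴───╴ │ ╷ ╶───┘ │
│         │ │       │
└─────────┴─┴───────┘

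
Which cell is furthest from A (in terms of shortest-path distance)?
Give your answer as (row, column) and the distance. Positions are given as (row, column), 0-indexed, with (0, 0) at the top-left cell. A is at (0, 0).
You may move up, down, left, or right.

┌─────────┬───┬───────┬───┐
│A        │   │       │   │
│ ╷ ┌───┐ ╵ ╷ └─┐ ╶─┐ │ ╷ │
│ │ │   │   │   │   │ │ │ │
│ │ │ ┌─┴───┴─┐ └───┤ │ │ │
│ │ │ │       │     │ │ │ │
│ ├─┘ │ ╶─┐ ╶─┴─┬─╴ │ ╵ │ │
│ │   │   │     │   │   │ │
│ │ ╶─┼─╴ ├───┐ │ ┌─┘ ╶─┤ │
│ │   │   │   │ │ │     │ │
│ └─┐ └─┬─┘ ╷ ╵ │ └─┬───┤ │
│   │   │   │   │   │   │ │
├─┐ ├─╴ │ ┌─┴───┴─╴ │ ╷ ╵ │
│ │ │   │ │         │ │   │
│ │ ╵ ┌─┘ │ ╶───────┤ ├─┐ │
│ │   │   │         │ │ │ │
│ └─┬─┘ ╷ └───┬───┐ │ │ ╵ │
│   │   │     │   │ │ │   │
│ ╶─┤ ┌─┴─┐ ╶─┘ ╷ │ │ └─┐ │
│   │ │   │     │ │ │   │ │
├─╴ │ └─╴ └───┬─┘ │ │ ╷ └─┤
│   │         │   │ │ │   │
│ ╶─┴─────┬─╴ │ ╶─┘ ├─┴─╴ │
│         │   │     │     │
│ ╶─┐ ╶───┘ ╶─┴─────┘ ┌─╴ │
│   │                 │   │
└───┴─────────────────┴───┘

Computing BFS distances from A to all cells:
Furthest cell: (1, 9)
Distance: 94 steps

Path from A to the furthest cell:

┌─────────┬───┬───────┬───┐
│A → → → ↓│↱ ↓│  ↓ ← ↰│↓ ↰│
│ ╷ ┌───┐ ╵ ╷ └─┐ ╶─┐ │ ╷ │
│ │ │   │↳ ↑│↳ ↓│↳ B│↑│↓│↑│
│ │ │ ┌─┴───┴─┐ └───┤ │ │ │
│ │ │ │       │↳ → ↓│↑│↓│↑│
│ ├─┘ │ ╶─┐ ╶─┴─┬─╴ │ ╵ │ │
│ │   │   │     │↓ ↲│↑ ↲│↑│
│ │ ╶─┼─╴ ├───┐ │ ┌─┘ ╶─┤ │
│ │   │   │   │ │↓│     │↑│
│ └─┐ └─┬─┘ ╷ ╵ │ └─┬───┤ │
│   │   │   │   │↳ ↓│↱ ↓│↑│
├─┐ ├─╴ │ ┌─┴───┴─╴ │ ╷ ╵ │
│ │ │   │ │↓ ← ← ← ↲│↑│↳ ↑│
│ │ ╵ ┌─┘ │ ╶───────┤ ├─┐ │
│ │   │↓ ↰│↳ → → → ↓│↑│ │ │
│ └─┬─┘ ╷ └───┬───┐ │ │ ╵ │
│   │↓ ↲│↑ ↰  │↓ ↰│↓│↑│   │
│ ╶─┤ ┌─┴─┐ ╶─┘ ╷ │ │ └─┐ │
│   │↓│   │↑ ← ↲│↑│↓│↑ ↰│ │
├─╴ │ └─╴ └───┬─┘ │ │ ╷ └─┤
│   │↳ → → → ↓│↱ ↑│↓│ │↑ ↰│
│ ╶─┴─────┬─╴ │ ╶─┘ ├─┴─╴ │
│         │↓ ↲│↑ ← ↲│↱ → ↑│
│ ╶─┐ ╶───┘ ╶─┴─────┘ ┌─╴ │
│   │      ↳ → → → → ↑│   │
└───┴─────────────────┴───┘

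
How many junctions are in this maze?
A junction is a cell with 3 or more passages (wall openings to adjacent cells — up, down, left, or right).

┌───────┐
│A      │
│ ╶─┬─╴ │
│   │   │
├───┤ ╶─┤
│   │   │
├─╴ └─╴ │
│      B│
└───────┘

Checking each cell for number of passages:

Junctions found (3+ passages):
  (3, 1): 3 passages
Total junctions: 1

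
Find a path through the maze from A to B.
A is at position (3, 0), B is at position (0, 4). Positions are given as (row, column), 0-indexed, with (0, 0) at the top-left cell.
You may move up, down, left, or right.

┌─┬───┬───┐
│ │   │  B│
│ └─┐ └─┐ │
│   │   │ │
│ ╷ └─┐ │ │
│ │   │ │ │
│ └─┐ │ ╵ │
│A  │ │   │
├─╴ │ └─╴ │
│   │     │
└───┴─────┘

Finding the shortest path from (3, 0) to (0, 4):
Path length: 13 steps
Directions: up → up → right → down → right → down → down → right → right → up → up → up → up

Solution:

┌─┬───┬───┐
│ │   │  B│
│ └─┐ └─┐ │
│↱ ↓│   │↑│
│ ╷ └─┐ │ │
│↑│↳ ↓│ │↑│
│ └─┐ │ ╵ │
│A  │↓│  ↑│
├─╴ │ └─╴ │
│   │↳ → ↑│
└───┴─────┘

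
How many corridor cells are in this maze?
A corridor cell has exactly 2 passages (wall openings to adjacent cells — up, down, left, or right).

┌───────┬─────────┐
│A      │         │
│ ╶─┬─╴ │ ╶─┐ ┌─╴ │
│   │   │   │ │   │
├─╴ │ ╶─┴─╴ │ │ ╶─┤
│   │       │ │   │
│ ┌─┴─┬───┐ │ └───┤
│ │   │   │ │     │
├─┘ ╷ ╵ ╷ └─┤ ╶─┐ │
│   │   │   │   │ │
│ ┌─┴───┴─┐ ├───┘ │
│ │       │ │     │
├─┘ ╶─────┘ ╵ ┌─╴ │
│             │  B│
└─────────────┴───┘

Counting cells with exactly 2 passages:
Total corridor cells: 49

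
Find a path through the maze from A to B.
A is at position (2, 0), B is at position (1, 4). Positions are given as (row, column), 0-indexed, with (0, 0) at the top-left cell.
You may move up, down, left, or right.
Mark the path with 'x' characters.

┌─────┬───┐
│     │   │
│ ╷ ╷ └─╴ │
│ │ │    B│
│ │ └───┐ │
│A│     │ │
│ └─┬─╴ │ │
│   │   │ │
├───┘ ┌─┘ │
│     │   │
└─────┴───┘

Finding the shortest path from (2, 0) to (1, 4):
Path length: 7 steps
Directions: up → up → right → right → down → right → right

Solution:

┌─────┬───┐
│x x x│   │
│ ╷ ╷ └─╴ │
│x│ │x x B│
│ │ └───┐ │
│A│     │ │
│ └─┬─╴ │ │
│   │   │ │
├───┘ ┌─┘ │
│     │   │
└─────┴───┘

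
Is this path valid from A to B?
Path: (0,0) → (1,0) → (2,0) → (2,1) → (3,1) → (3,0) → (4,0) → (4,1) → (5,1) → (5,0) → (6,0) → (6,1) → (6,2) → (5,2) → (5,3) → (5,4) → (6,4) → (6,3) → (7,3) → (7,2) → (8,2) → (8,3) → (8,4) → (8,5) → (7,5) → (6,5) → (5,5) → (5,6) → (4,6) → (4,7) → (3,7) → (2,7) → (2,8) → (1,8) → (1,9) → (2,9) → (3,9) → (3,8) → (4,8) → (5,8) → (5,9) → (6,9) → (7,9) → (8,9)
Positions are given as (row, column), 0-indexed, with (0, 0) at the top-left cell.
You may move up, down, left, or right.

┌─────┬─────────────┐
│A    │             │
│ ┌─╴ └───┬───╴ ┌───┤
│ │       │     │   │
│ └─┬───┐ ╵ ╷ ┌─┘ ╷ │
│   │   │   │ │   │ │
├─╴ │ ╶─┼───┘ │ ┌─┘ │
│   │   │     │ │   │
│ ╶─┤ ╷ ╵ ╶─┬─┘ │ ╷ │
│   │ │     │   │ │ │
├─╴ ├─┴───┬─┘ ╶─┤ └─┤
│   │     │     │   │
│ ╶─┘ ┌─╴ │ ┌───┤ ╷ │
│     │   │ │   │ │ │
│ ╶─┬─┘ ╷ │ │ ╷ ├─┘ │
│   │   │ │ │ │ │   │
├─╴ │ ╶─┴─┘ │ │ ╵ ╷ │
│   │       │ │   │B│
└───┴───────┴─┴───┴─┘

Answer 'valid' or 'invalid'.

Checking path validity:
Result: All consecutive moves are passable.

valid

Correct solution:

┌─────┬─────────────┐
│A    │             │
│ ┌─╴ └───┬───╴ ┌───┤
│↓│       │     │↱ ↓│
│ └─┬───┐ ╵ ╷ ┌─┘ ╷ │
│↳ ↓│   │   │ │↱ ↑│↓│
├─╴ │ ╶─┼───┘ │ ┌─┘ │
│↓ ↲│   │     │↑│↓ ↲│
│ ╶─┤ ╷ ╵ ╶─┬─┘ │ ╷ │
│↳ ↓│ │     │↱ ↑│↓│ │
├─╴ ├─┴───┬─┘ ╶─┤ └─┤
│↓ ↲│↱ → ↓│↱ ↑  │↳ ↓│
│ ╶─┘ ┌─╴ │ ┌───┤ ╷ │
│↳ → ↑│↓ ↲│↑│   │ │↓│
│ ╶─┬─┘ ╷ │ │ ╷ ├─┘ │
│   │↓ ↲│ │↑│ │ │  ↓│
├─╴ │ ╶─┴─┘ │ │ ╵ ╷ │
│   │↳ → → ↑│ │   │B│
└───┴───────┴─┴───┴─┘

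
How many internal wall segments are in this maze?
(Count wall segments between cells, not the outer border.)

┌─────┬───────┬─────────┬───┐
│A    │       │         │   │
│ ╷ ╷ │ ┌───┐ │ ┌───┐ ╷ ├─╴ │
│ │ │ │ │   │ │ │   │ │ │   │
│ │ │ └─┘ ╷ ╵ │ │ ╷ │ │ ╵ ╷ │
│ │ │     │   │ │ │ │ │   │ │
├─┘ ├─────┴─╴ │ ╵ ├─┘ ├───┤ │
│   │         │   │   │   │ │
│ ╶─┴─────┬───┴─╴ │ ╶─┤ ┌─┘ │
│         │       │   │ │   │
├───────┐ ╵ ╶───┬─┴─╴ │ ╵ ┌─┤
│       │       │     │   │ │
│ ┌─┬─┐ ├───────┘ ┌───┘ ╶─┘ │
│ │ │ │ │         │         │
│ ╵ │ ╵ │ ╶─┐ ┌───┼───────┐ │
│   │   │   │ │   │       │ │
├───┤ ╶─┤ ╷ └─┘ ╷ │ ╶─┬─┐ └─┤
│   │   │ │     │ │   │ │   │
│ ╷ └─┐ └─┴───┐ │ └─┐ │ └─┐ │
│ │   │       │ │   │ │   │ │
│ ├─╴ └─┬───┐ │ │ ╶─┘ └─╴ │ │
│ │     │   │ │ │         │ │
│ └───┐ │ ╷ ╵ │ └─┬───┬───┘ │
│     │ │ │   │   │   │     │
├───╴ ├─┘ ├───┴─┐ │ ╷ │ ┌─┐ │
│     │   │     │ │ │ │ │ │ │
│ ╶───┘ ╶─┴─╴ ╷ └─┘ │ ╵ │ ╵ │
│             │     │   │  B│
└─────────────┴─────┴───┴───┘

Counting internal wall segments:
Total internal walls: 169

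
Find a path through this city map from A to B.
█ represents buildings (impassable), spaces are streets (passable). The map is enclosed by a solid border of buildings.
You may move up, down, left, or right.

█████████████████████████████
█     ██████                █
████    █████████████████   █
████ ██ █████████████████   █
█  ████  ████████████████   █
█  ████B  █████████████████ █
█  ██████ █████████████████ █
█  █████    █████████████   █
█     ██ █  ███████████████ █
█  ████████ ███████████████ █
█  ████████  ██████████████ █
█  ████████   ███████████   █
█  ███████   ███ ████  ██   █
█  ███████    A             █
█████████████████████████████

Finding the shortest path from A to B:
Movement: cardinal only
Path length: 15 steps
Directions: left → left → up → up → up → left → up → up → up → left → left → up → up → left → left

Solution:

█████████████████████████████
█     ██████                █
████    █████████████████   █
████ ██ █████████████████   █
█  ████  ████████████████   █
█  ████B←↰█████████████████ █
█  ██████↑█████████████████ █
█  █████ ↑←↰█████████████   █
█     ██ █ ↑███████████████ █
█  ████████↑███████████████ █
█  ████████↑↰██████████████ █
█  ████████ ↑ ███████████   █
█  ███████  ↑███ ████  ██   █
█  ███████  ↑←A             █
█████████████████████████████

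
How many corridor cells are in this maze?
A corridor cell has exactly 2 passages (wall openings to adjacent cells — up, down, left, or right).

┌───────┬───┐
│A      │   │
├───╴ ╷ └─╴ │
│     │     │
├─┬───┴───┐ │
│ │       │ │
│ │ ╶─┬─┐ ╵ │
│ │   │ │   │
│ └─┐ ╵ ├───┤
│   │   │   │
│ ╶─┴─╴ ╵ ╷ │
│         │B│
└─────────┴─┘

Counting cells with exactly 2 passages:
Total corridor cells: 24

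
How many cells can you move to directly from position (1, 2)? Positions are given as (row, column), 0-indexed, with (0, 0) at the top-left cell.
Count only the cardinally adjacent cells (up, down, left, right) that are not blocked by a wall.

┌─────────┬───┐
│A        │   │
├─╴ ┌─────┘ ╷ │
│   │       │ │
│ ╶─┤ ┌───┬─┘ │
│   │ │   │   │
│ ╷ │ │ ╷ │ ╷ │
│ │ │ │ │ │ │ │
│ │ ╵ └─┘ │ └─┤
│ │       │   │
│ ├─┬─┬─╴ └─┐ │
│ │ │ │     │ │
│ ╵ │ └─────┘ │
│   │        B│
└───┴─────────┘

Checking passable neighbors of (1, 2):
Neighbors: (2, 2), (1, 3)
Count: 2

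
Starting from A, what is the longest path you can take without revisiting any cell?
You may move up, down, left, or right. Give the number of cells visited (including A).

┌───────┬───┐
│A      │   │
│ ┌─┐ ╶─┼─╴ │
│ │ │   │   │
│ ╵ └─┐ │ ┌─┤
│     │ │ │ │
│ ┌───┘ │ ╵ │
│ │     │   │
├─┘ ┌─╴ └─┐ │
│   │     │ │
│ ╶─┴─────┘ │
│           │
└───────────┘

Finding longest simple path using DFS:
Start: (0, 0)
Longest path visits 25 cells
Path: A → right → right → down → right → down → down → left → left → down → left → down → right → right → right → right → right → up → up → left → up → up → right → up → left

Solution:

┌───────┬───┐
│A → ↓  │B ↰│
│ ┌─┐ ╶─┼─╴ │
│ │ │↳ ↓│↱ ↑│
│ ╵ └─┐ │ ┌─┤
│     │↓│↑│ │
│ ┌───┘ │ ╵ │
│ │↓ ← ↲│↑ ↰│
├─┘ ┌─╴ └─┐ │
│↓ ↲│     │↑│
│ ╶─┴─────┘ │
│↳ → → → → ↑│
└───────────┘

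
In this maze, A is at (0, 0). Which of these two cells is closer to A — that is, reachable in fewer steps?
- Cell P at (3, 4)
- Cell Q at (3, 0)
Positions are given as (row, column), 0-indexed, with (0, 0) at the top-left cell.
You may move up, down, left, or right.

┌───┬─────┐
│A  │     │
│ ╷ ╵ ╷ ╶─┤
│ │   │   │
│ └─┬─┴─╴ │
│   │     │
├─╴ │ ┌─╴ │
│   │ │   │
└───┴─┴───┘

Shortest path A → P at (3, 4): 9 steps
Shortest path A → Q at (3, 0): 5 steps

Q is closer (5 steps vs 9 steps).

Path to P:

┌───┬─────┐
│A ↓│↱ ↓  │
│ ╷ ╵ ╷ ╶─┤
│ │↳ ↑│↳ ↓│
│ └─┬─┴─╴ │
│   │    ↓│
├─╴ │ ┌─╴ │
│   │ │  P│
└───┴─┴───┘

Path to Q:

┌───┬─────┐
│A  │     │
│ ╷ ╵ ╷ ╶─┤
│↓│   │   │
│ └─┬─┴─╴ │
│↳ ↓│     │
├─╴ │ ┌─╴ │
│Q ↲│ │   │
└───┴─┴───┘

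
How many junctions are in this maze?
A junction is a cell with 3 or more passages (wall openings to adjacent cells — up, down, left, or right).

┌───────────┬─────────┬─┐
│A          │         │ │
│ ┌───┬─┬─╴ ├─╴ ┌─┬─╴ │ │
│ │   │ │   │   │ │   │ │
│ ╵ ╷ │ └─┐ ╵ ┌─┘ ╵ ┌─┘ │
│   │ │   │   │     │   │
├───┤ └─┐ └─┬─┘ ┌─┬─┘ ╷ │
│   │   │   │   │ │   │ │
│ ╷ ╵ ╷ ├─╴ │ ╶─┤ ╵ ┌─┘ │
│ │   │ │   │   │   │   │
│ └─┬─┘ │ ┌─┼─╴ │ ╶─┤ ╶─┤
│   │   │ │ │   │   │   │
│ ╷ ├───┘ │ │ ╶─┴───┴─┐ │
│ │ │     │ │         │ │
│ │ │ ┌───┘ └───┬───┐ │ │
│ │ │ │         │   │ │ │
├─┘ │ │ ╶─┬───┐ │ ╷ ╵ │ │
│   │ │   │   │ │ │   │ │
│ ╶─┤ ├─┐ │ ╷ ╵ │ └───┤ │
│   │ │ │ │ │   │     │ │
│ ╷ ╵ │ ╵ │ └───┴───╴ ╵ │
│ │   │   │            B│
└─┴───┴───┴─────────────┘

Checking each cell for number of passages:

Junctions found (3+ passages):
  (0, 7): 3 passages
  (1, 5): 3 passages
  (2, 8): 3 passages
  (2, 11): 3 passages
  (3, 2): 3 passages
  (4, 8): 3 passages
  (5, 0): 3 passages
  (7, 5): 3 passages
  (9, 0): 3 passages
  (10, 10): 3 passages
Total junctions: 10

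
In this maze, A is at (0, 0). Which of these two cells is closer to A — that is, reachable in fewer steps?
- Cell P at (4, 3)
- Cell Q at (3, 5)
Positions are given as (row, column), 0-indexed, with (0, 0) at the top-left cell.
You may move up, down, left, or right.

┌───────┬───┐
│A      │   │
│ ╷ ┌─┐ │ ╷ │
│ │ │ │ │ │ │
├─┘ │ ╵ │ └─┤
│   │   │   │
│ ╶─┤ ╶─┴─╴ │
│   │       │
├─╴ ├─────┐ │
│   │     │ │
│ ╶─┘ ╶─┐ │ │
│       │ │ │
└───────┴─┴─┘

Shortest path A → P at (4, 3): 13 steps
Shortest path A → Q at (3, 5): 10 steps

Q is closer (10 steps vs 13 steps).

Path to P:

┌───────┬───┐
│A ↓    │   │
│ ╷ ┌─┐ │ ╷ │
│ │↓│ │ │ │ │
├─┘ │ ╵ │ └─┤
│↓ ↲│   │   │
│ ╶─┤ ╶─┴─╴ │
│↳ ↓│       │
├─╴ ├─────┐ │
│↓ ↲│↱ P  │ │
│ ╶─┘ ╶─┐ │ │
│↳ → ↑  │ │ │
└───────┴─┴─┘

Path to Q:

┌───────┬───┐
│A → → ↓│   │
│ ╷ ┌─┐ │ ╷ │
│ │ │ │↓│ │ │
├─┘ │ ╵ │ └─┤
│   │↓ ↲│   │
│ ╶─┤ ╶─┴─╴ │
│   │↳ → → Q│
├─╴ ├─────┐ │
│   │     │ │
│ ╶─┘ ╶─┐ │ │
│       │ │ │
└───────┴─┴─┘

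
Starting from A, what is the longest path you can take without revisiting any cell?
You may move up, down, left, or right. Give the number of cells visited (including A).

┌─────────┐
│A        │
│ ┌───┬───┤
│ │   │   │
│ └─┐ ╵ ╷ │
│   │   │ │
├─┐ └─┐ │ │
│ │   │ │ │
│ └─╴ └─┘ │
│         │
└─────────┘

Finding longest simple path using DFS:
Start: (0, 0)
Longest path visits 17 cells
Path: A → down → down → right → down → right → down → right → right → up → up → up → left → down → left → up → left

Solution:

┌─────────┐
│A        │
│ ┌───┬───┤
│↓│B ↰│↓ ↰│
│ └─┐ ╵ ╷ │
│↳ ↓│↑ ↲│↑│
├─┐ └─┐ │ │
│ │↳ ↓│ │↑│
│ └─╴ └─┘ │
│    ↳ → ↑│
└─────────┘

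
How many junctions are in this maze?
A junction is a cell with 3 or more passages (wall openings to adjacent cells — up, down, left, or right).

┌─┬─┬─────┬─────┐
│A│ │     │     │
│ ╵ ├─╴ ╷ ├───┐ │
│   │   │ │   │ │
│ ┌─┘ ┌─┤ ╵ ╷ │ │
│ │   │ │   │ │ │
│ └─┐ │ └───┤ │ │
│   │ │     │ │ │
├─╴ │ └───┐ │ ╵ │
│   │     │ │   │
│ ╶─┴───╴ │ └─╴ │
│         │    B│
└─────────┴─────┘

Checking each cell for number of passages:

Junctions found (3+ passages):
  (0, 3): 3 passages
  (1, 0): 3 passages
  (2, 2): 3 passages
  (4, 7): 3 passages
Total junctions: 4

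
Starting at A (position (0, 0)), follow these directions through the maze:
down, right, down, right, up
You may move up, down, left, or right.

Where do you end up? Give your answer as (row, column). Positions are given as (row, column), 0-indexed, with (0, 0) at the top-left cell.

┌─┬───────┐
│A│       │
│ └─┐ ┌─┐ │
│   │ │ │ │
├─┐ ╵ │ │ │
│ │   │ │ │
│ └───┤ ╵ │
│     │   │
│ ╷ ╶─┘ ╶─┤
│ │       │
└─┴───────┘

Following directions step by step:
Start: (0, 0)
  down: (0, 0) → (1, 0)
  right: (1, 0) → (1, 1)
  down: (1, 1) → (2, 1)
  right: (2, 1) → (2, 2)
  up: (2, 2) → (1, 2)
Final position: (1, 2)

Path taken:

┌─┬───────┐
│A│       │
│ └─┐ ┌─┐ │
│↳ ↓│B│ │ │
├─┐ ╵ │ │ │
│ │↳ ↑│ │ │
│ └───┤ ╵ │
│     │   │
│ ╷ ╶─┘ ╶─┤
│ │       │
└─┴───────┘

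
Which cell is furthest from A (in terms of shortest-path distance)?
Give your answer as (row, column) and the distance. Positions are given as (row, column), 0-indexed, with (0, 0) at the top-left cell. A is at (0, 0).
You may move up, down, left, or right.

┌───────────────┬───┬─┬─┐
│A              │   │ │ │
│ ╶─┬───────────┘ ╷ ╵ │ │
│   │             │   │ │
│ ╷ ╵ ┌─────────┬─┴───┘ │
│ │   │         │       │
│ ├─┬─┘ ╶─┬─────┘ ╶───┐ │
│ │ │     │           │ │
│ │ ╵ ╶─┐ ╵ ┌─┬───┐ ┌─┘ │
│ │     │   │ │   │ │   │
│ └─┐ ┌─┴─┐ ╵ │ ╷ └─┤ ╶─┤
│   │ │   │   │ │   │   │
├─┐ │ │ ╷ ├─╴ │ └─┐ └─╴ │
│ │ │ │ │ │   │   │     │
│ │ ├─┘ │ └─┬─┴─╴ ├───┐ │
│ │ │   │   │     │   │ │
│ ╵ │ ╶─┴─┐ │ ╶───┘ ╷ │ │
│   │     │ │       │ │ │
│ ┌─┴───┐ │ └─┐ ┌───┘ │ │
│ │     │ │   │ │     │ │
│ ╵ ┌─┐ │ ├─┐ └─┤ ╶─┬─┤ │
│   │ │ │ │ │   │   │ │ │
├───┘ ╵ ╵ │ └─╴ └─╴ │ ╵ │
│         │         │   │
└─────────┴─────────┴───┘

Computing BFS distances from A to all cells:
Furthest cell: (2, 7)
Distance: 87 steps

Path from A to the furthest cell:

┌───────────────┬───┬─┬─┐
│A              │   │ │ │
│ ╶─┬───────────┘ ╷ ╵ │ │
│↓  │             │   │ │
│ ╷ ╵ ┌─────────┬─┴───┘ │
│↓│   │↱ → → → B│↓ ← ← ↰│
│ ├─┬─┘ ╶─┬─────┘ ╶───┐ │
│↓│ │  ↑ ↰│↓ ← ← ↲    │↑│
│ │ ╵ ╶─┐ ╵ ┌─┬───┐ ┌─┘ │
│↓│     │↑ ↲│ │↱ ↓│ │↱ ↑│
│ └─┐ ┌─┴─┐ ╵ │ ╷ └─┤ ╶─┤
│↳ ↓│ │↱ ↓│   │↑│↳ ↓│↑ ↰│
├─┐ │ │ ╷ ├─╴ │ └─┐ └─╴ │
│ │↓│ │↑│↓│   │↑ ↰│↳ → ↑│
│ │ ├─┘ │ └─┬─┴─╴ ├───┐ │
│ │↓│↱ ↑│↳ ↓│↱ → ↑│↓ ↰│ │
│ ╵ │ ╶─┴─┐ │ ╶───┘ ╷ │ │
│↓ ↲│↑ ← ↰│↓│↑ ← ← ↲│↑│ │
│ ┌─┴───┐ │ └─┐ ┌───┘ │ │
│↓│↱ → ↓│↑│↳ ↓│ │↱ → ↑│ │
│ ╵ ┌─┐ │ ├─┐ └─┤ ╶─┬─┤ │
│↳ ↑│ │↓│↑│ │↳ ↓│↑ ↰│ │ │
├───┘ ╵ ╵ │ └─╴ └─╴ │ ╵ │
│      ↳ ↑│    ↳ → ↑│   │
└─────────┴─────────┴───┘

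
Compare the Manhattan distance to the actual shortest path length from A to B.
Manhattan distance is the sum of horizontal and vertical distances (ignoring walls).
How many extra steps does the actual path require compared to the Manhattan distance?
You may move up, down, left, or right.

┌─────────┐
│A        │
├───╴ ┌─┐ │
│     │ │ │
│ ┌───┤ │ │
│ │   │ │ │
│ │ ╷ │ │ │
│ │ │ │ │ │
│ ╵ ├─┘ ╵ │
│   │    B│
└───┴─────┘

Manhattan distance: |4 - 0| + |4 - 0| = 8
Actual path length: 8
Extra steps: 8 - 8 = 0

Solution:

┌─────────┐
│A → → → ↓│
├───╴ ┌─┐ │
│     │ │↓│
│ ┌───┤ │ │
│ │   │ │↓│
│ │ ╷ │ │ │
│ │ │ │ │↓│
│ ╵ ├─┘ ╵ │
│   │    B│
└───┴─────┘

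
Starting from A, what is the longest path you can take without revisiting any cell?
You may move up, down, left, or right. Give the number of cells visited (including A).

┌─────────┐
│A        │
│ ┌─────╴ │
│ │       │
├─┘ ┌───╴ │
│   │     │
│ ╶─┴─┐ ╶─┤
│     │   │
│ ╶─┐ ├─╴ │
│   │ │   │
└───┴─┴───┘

Finding longest simple path using DFS:
Start: (0, 0)
Longest path visits 15 cells
Path: A → right → right → right → right → down → left → left → left → down → left → down → right → right → down

Solution:

┌─────────┐
│A → → → ↓│
│ ┌─────╴ │
│ │↓ ← ← ↲│
├─┘ ┌───╴ │
│↓ ↲│     │
│ ╶─┴─┐ ╶─┤
│↳ → ↓│   │
│ ╶─┐ ├─╴ │
│   │B│   │
└───┴─┴───┘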